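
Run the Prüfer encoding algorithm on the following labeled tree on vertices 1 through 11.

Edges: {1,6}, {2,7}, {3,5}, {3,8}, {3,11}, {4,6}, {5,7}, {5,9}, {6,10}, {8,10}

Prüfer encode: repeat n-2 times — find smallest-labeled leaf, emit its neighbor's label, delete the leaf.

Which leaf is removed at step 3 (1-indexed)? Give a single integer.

Step 1: current leaves = {1,2,4,9,11}. Remove leaf 1 (neighbor: 6).
Step 2: current leaves = {2,4,9,11}. Remove leaf 2 (neighbor: 7).
Step 3: current leaves = {4,7,9,11}. Remove leaf 4 (neighbor: 6).

Answer: 4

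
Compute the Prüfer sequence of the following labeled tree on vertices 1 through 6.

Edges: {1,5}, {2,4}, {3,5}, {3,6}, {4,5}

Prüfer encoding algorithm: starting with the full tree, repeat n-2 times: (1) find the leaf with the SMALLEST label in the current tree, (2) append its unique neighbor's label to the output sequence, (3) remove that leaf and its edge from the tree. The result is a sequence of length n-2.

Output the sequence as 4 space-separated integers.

Step 1: leaves = {1,2,6}. Remove smallest leaf 1, emit neighbor 5.
Step 2: leaves = {2,6}. Remove smallest leaf 2, emit neighbor 4.
Step 3: leaves = {4,6}. Remove smallest leaf 4, emit neighbor 5.
Step 4: leaves = {5,6}. Remove smallest leaf 5, emit neighbor 3.
Done: 2 vertices remain (3, 6). Sequence = [5 4 5 3]

Answer: 5 4 5 3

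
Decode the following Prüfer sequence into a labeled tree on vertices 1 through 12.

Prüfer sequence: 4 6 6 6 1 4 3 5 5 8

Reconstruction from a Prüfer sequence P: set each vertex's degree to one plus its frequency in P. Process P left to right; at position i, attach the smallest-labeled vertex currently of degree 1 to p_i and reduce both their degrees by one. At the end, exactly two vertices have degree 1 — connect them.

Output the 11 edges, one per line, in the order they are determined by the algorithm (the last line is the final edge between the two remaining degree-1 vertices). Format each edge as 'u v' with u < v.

Answer: 2 4
6 7
6 9
6 10
1 6
1 4
3 4
3 5
5 11
5 8
8 12

Derivation:
Initial degrees: {1:2, 2:1, 3:2, 4:3, 5:3, 6:4, 7:1, 8:2, 9:1, 10:1, 11:1, 12:1}
Step 1: smallest deg-1 vertex = 2, p_1 = 4. Add edge {2,4}. Now deg[2]=0, deg[4]=2.
Step 2: smallest deg-1 vertex = 7, p_2 = 6. Add edge {6,7}. Now deg[7]=0, deg[6]=3.
Step 3: smallest deg-1 vertex = 9, p_3 = 6. Add edge {6,9}. Now deg[9]=0, deg[6]=2.
Step 4: smallest deg-1 vertex = 10, p_4 = 6. Add edge {6,10}. Now deg[10]=0, deg[6]=1.
Step 5: smallest deg-1 vertex = 6, p_5 = 1. Add edge {1,6}. Now deg[6]=0, deg[1]=1.
Step 6: smallest deg-1 vertex = 1, p_6 = 4. Add edge {1,4}. Now deg[1]=0, deg[4]=1.
Step 7: smallest deg-1 vertex = 4, p_7 = 3. Add edge {3,4}. Now deg[4]=0, deg[3]=1.
Step 8: smallest deg-1 vertex = 3, p_8 = 5. Add edge {3,5}. Now deg[3]=0, deg[5]=2.
Step 9: smallest deg-1 vertex = 11, p_9 = 5. Add edge {5,11}. Now deg[11]=0, deg[5]=1.
Step 10: smallest deg-1 vertex = 5, p_10 = 8. Add edge {5,8}. Now deg[5]=0, deg[8]=1.
Final: two remaining deg-1 vertices are 8, 12. Add edge {8,12}.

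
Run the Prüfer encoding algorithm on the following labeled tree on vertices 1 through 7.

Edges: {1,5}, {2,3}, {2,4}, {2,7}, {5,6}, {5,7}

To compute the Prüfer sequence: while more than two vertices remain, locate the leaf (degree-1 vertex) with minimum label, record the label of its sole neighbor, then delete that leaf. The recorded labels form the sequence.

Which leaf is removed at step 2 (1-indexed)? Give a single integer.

Answer: 3

Derivation:
Step 1: current leaves = {1,3,4,6}. Remove leaf 1 (neighbor: 5).
Step 2: current leaves = {3,4,6}. Remove leaf 3 (neighbor: 2).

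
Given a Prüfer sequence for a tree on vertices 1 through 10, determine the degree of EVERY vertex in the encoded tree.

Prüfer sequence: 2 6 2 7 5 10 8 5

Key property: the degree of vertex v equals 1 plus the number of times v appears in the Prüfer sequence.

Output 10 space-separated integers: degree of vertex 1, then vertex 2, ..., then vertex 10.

p_1 = 2: count[2] becomes 1
p_2 = 6: count[6] becomes 1
p_3 = 2: count[2] becomes 2
p_4 = 7: count[7] becomes 1
p_5 = 5: count[5] becomes 1
p_6 = 10: count[10] becomes 1
p_7 = 8: count[8] becomes 1
p_8 = 5: count[5] becomes 2
Degrees (1 + count): deg[1]=1+0=1, deg[2]=1+2=3, deg[3]=1+0=1, deg[4]=1+0=1, deg[5]=1+2=3, deg[6]=1+1=2, deg[7]=1+1=2, deg[8]=1+1=2, deg[9]=1+0=1, deg[10]=1+1=2

Answer: 1 3 1 1 3 2 2 2 1 2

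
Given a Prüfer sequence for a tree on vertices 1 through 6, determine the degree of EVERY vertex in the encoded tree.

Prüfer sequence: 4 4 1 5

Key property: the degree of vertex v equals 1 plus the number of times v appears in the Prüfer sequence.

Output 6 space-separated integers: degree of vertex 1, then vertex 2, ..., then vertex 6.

p_1 = 4: count[4] becomes 1
p_2 = 4: count[4] becomes 2
p_3 = 1: count[1] becomes 1
p_4 = 5: count[5] becomes 1
Degrees (1 + count): deg[1]=1+1=2, deg[2]=1+0=1, deg[3]=1+0=1, deg[4]=1+2=3, deg[5]=1+1=2, deg[6]=1+0=1

Answer: 2 1 1 3 2 1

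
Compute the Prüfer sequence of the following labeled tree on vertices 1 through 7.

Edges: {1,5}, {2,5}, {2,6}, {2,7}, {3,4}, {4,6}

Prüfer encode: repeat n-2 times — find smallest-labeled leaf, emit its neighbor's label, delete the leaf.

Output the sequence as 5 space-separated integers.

Step 1: leaves = {1,3,7}. Remove smallest leaf 1, emit neighbor 5.
Step 2: leaves = {3,5,7}. Remove smallest leaf 3, emit neighbor 4.
Step 3: leaves = {4,5,7}. Remove smallest leaf 4, emit neighbor 6.
Step 4: leaves = {5,6,7}. Remove smallest leaf 5, emit neighbor 2.
Step 5: leaves = {6,7}. Remove smallest leaf 6, emit neighbor 2.
Done: 2 vertices remain (2, 7). Sequence = [5 4 6 2 2]

Answer: 5 4 6 2 2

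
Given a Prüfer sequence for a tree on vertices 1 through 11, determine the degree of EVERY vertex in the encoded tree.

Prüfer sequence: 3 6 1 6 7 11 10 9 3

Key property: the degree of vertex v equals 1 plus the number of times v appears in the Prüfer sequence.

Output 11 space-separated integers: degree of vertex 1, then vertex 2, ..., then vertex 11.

p_1 = 3: count[3] becomes 1
p_2 = 6: count[6] becomes 1
p_3 = 1: count[1] becomes 1
p_4 = 6: count[6] becomes 2
p_5 = 7: count[7] becomes 1
p_6 = 11: count[11] becomes 1
p_7 = 10: count[10] becomes 1
p_8 = 9: count[9] becomes 1
p_9 = 3: count[3] becomes 2
Degrees (1 + count): deg[1]=1+1=2, deg[2]=1+0=1, deg[3]=1+2=3, deg[4]=1+0=1, deg[5]=1+0=1, deg[6]=1+2=3, deg[7]=1+1=2, deg[8]=1+0=1, deg[9]=1+1=2, deg[10]=1+1=2, deg[11]=1+1=2

Answer: 2 1 3 1 1 3 2 1 2 2 2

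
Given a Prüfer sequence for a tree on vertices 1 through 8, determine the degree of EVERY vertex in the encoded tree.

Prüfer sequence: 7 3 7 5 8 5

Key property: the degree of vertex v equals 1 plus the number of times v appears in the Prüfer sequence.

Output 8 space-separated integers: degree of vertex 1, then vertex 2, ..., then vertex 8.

Answer: 1 1 2 1 3 1 3 2

Derivation:
p_1 = 7: count[7] becomes 1
p_2 = 3: count[3] becomes 1
p_3 = 7: count[7] becomes 2
p_4 = 5: count[5] becomes 1
p_5 = 8: count[8] becomes 1
p_6 = 5: count[5] becomes 2
Degrees (1 + count): deg[1]=1+0=1, deg[2]=1+0=1, deg[3]=1+1=2, deg[4]=1+0=1, deg[5]=1+2=3, deg[6]=1+0=1, deg[7]=1+2=3, deg[8]=1+1=2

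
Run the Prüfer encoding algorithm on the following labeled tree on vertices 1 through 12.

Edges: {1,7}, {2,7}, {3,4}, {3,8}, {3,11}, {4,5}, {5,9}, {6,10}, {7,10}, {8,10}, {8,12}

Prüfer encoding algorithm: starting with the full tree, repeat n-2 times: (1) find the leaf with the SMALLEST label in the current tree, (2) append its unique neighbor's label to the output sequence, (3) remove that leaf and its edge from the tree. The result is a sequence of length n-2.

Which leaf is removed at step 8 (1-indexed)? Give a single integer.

Step 1: current leaves = {1,2,6,9,11,12}. Remove leaf 1 (neighbor: 7).
Step 2: current leaves = {2,6,9,11,12}. Remove leaf 2 (neighbor: 7).
Step 3: current leaves = {6,7,9,11,12}. Remove leaf 6 (neighbor: 10).
Step 4: current leaves = {7,9,11,12}. Remove leaf 7 (neighbor: 10).
Step 5: current leaves = {9,10,11,12}. Remove leaf 9 (neighbor: 5).
Step 6: current leaves = {5,10,11,12}. Remove leaf 5 (neighbor: 4).
Step 7: current leaves = {4,10,11,12}. Remove leaf 4 (neighbor: 3).
Step 8: current leaves = {10,11,12}. Remove leaf 10 (neighbor: 8).

Answer: 10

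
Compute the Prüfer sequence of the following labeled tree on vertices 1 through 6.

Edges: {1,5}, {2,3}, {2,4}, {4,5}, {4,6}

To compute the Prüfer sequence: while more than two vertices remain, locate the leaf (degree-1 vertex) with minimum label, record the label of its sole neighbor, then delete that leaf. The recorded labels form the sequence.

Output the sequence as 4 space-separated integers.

Step 1: leaves = {1,3,6}. Remove smallest leaf 1, emit neighbor 5.
Step 2: leaves = {3,5,6}. Remove smallest leaf 3, emit neighbor 2.
Step 3: leaves = {2,5,6}. Remove smallest leaf 2, emit neighbor 4.
Step 4: leaves = {5,6}. Remove smallest leaf 5, emit neighbor 4.
Done: 2 vertices remain (4, 6). Sequence = [5 2 4 4]

Answer: 5 2 4 4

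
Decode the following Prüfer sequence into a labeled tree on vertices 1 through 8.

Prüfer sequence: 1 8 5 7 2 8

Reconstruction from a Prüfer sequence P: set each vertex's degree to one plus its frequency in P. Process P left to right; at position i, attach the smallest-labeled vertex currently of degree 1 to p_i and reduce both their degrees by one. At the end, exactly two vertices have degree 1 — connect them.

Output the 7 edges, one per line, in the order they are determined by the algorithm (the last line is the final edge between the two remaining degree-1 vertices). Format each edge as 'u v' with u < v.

Answer: 1 3
1 8
4 5
5 7
2 6
2 8
7 8

Derivation:
Initial degrees: {1:2, 2:2, 3:1, 4:1, 5:2, 6:1, 7:2, 8:3}
Step 1: smallest deg-1 vertex = 3, p_1 = 1. Add edge {1,3}. Now deg[3]=0, deg[1]=1.
Step 2: smallest deg-1 vertex = 1, p_2 = 8. Add edge {1,8}. Now deg[1]=0, deg[8]=2.
Step 3: smallest deg-1 vertex = 4, p_3 = 5. Add edge {4,5}. Now deg[4]=0, deg[5]=1.
Step 4: smallest deg-1 vertex = 5, p_4 = 7. Add edge {5,7}. Now deg[5]=0, deg[7]=1.
Step 5: smallest deg-1 vertex = 6, p_5 = 2. Add edge {2,6}. Now deg[6]=0, deg[2]=1.
Step 6: smallest deg-1 vertex = 2, p_6 = 8. Add edge {2,8}. Now deg[2]=0, deg[8]=1.
Final: two remaining deg-1 vertices are 7, 8. Add edge {7,8}.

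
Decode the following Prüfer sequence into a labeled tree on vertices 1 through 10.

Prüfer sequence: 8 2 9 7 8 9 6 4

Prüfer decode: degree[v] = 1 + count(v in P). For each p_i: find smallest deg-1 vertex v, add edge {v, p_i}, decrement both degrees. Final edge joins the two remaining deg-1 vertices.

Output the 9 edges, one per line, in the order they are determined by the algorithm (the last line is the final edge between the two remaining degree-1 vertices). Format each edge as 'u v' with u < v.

Initial degrees: {1:1, 2:2, 3:1, 4:2, 5:1, 6:2, 7:2, 8:3, 9:3, 10:1}
Step 1: smallest deg-1 vertex = 1, p_1 = 8. Add edge {1,8}. Now deg[1]=0, deg[8]=2.
Step 2: smallest deg-1 vertex = 3, p_2 = 2. Add edge {2,3}. Now deg[3]=0, deg[2]=1.
Step 3: smallest deg-1 vertex = 2, p_3 = 9. Add edge {2,9}. Now deg[2]=0, deg[9]=2.
Step 4: smallest deg-1 vertex = 5, p_4 = 7. Add edge {5,7}. Now deg[5]=0, deg[7]=1.
Step 5: smallest deg-1 vertex = 7, p_5 = 8. Add edge {7,8}. Now deg[7]=0, deg[8]=1.
Step 6: smallest deg-1 vertex = 8, p_6 = 9. Add edge {8,9}. Now deg[8]=0, deg[9]=1.
Step 7: smallest deg-1 vertex = 9, p_7 = 6. Add edge {6,9}. Now deg[9]=0, deg[6]=1.
Step 8: smallest deg-1 vertex = 6, p_8 = 4. Add edge {4,6}. Now deg[6]=0, deg[4]=1.
Final: two remaining deg-1 vertices are 4, 10. Add edge {4,10}.

Answer: 1 8
2 3
2 9
5 7
7 8
8 9
6 9
4 6
4 10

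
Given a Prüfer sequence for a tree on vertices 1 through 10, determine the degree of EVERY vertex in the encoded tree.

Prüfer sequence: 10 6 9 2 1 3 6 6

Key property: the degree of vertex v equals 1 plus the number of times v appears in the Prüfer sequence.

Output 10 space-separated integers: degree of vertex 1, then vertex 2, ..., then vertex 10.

Answer: 2 2 2 1 1 4 1 1 2 2

Derivation:
p_1 = 10: count[10] becomes 1
p_2 = 6: count[6] becomes 1
p_3 = 9: count[9] becomes 1
p_4 = 2: count[2] becomes 1
p_5 = 1: count[1] becomes 1
p_6 = 3: count[3] becomes 1
p_7 = 6: count[6] becomes 2
p_8 = 6: count[6] becomes 3
Degrees (1 + count): deg[1]=1+1=2, deg[2]=1+1=2, deg[3]=1+1=2, deg[4]=1+0=1, deg[5]=1+0=1, deg[6]=1+3=4, deg[7]=1+0=1, deg[8]=1+0=1, deg[9]=1+1=2, deg[10]=1+1=2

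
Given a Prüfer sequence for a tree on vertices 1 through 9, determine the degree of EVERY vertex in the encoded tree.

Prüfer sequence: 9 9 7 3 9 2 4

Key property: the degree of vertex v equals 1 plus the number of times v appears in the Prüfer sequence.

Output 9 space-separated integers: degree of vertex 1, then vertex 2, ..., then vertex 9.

Answer: 1 2 2 2 1 1 2 1 4

Derivation:
p_1 = 9: count[9] becomes 1
p_2 = 9: count[9] becomes 2
p_3 = 7: count[7] becomes 1
p_4 = 3: count[3] becomes 1
p_5 = 9: count[9] becomes 3
p_6 = 2: count[2] becomes 1
p_7 = 4: count[4] becomes 1
Degrees (1 + count): deg[1]=1+0=1, deg[2]=1+1=2, deg[3]=1+1=2, deg[4]=1+1=2, deg[5]=1+0=1, deg[6]=1+0=1, deg[7]=1+1=2, deg[8]=1+0=1, deg[9]=1+3=4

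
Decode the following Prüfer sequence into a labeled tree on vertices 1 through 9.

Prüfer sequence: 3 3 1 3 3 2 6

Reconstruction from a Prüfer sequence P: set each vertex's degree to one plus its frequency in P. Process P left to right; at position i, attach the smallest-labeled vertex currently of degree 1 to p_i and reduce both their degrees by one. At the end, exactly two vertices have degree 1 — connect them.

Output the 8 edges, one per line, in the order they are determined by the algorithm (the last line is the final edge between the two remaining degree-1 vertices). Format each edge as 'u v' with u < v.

Answer: 3 4
3 5
1 7
1 3
3 8
2 3
2 6
6 9

Derivation:
Initial degrees: {1:2, 2:2, 3:5, 4:1, 5:1, 6:2, 7:1, 8:1, 9:1}
Step 1: smallest deg-1 vertex = 4, p_1 = 3. Add edge {3,4}. Now deg[4]=0, deg[3]=4.
Step 2: smallest deg-1 vertex = 5, p_2 = 3. Add edge {3,5}. Now deg[5]=0, deg[3]=3.
Step 3: smallest deg-1 vertex = 7, p_3 = 1. Add edge {1,7}. Now deg[7]=0, deg[1]=1.
Step 4: smallest deg-1 vertex = 1, p_4 = 3. Add edge {1,3}. Now deg[1]=0, deg[3]=2.
Step 5: smallest deg-1 vertex = 8, p_5 = 3. Add edge {3,8}. Now deg[8]=0, deg[3]=1.
Step 6: smallest deg-1 vertex = 3, p_6 = 2. Add edge {2,3}. Now deg[3]=0, deg[2]=1.
Step 7: smallest deg-1 vertex = 2, p_7 = 6. Add edge {2,6}. Now deg[2]=0, deg[6]=1.
Final: two remaining deg-1 vertices are 6, 9. Add edge {6,9}.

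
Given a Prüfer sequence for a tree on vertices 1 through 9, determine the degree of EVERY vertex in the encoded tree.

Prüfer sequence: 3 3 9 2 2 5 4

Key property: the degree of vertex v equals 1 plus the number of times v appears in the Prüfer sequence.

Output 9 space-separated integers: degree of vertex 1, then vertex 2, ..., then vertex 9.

p_1 = 3: count[3] becomes 1
p_2 = 3: count[3] becomes 2
p_3 = 9: count[9] becomes 1
p_4 = 2: count[2] becomes 1
p_5 = 2: count[2] becomes 2
p_6 = 5: count[5] becomes 1
p_7 = 4: count[4] becomes 1
Degrees (1 + count): deg[1]=1+0=1, deg[2]=1+2=3, deg[3]=1+2=3, deg[4]=1+1=2, deg[5]=1+1=2, deg[6]=1+0=1, deg[7]=1+0=1, deg[8]=1+0=1, deg[9]=1+1=2

Answer: 1 3 3 2 2 1 1 1 2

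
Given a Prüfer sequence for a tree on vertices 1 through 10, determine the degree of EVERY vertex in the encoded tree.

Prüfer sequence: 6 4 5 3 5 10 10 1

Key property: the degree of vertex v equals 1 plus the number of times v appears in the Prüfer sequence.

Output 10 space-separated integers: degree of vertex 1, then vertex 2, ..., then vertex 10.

Answer: 2 1 2 2 3 2 1 1 1 3

Derivation:
p_1 = 6: count[6] becomes 1
p_2 = 4: count[4] becomes 1
p_3 = 5: count[5] becomes 1
p_4 = 3: count[3] becomes 1
p_5 = 5: count[5] becomes 2
p_6 = 10: count[10] becomes 1
p_7 = 10: count[10] becomes 2
p_8 = 1: count[1] becomes 1
Degrees (1 + count): deg[1]=1+1=2, deg[2]=1+0=1, deg[3]=1+1=2, deg[4]=1+1=2, deg[5]=1+2=3, deg[6]=1+1=2, deg[7]=1+0=1, deg[8]=1+0=1, deg[9]=1+0=1, deg[10]=1+2=3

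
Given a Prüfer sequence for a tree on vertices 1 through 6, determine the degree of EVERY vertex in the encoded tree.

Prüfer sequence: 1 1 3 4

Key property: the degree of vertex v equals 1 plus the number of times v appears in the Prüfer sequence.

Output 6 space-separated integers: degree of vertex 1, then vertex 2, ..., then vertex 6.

p_1 = 1: count[1] becomes 1
p_2 = 1: count[1] becomes 2
p_3 = 3: count[3] becomes 1
p_4 = 4: count[4] becomes 1
Degrees (1 + count): deg[1]=1+2=3, deg[2]=1+0=1, deg[3]=1+1=2, deg[4]=1+1=2, deg[5]=1+0=1, deg[6]=1+0=1

Answer: 3 1 2 2 1 1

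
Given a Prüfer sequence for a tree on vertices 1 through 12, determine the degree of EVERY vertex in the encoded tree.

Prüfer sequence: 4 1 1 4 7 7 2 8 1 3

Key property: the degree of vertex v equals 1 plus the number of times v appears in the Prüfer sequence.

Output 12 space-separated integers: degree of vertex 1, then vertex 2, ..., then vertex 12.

p_1 = 4: count[4] becomes 1
p_2 = 1: count[1] becomes 1
p_3 = 1: count[1] becomes 2
p_4 = 4: count[4] becomes 2
p_5 = 7: count[7] becomes 1
p_6 = 7: count[7] becomes 2
p_7 = 2: count[2] becomes 1
p_8 = 8: count[8] becomes 1
p_9 = 1: count[1] becomes 3
p_10 = 3: count[3] becomes 1
Degrees (1 + count): deg[1]=1+3=4, deg[2]=1+1=2, deg[3]=1+1=2, deg[4]=1+2=3, deg[5]=1+0=1, deg[6]=1+0=1, deg[7]=1+2=3, deg[8]=1+1=2, deg[9]=1+0=1, deg[10]=1+0=1, deg[11]=1+0=1, deg[12]=1+0=1

Answer: 4 2 2 3 1 1 3 2 1 1 1 1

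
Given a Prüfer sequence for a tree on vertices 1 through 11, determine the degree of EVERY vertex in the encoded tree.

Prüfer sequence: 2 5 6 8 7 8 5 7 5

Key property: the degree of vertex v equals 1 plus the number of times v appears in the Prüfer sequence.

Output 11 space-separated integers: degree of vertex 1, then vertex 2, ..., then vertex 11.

p_1 = 2: count[2] becomes 1
p_2 = 5: count[5] becomes 1
p_3 = 6: count[6] becomes 1
p_4 = 8: count[8] becomes 1
p_5 = 7: count[7] becomes 1
p_6 = 8: count[8] becomes 2
p_7 = 5: count[5] becomes 2
p_8 = 7: count[7] becomes 2
p_9 = 5: count[5] becomes 3
Degrees (1 + count): deg[1]=1+0=1, deg[2]=1+1=2, deg[3]=1+0=1, deg[4]=1+0=1, deg[5]=1+3=4, deg[6]=1+1=2, deg[7]=1+2=3, deg[8]=1+2=3, deg[9]=1+0=1, deg[10]=1+0=1, deg[11]=1+0=1

Answer: 1 2 1 1 4 2 3 3 1 1 1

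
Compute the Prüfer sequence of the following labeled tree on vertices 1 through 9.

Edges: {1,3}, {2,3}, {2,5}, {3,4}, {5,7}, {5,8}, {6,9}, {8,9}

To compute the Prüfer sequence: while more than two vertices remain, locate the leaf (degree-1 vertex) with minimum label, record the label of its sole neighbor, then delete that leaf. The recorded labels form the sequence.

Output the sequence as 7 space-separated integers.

Answer: 3 3 2 5 9 5 8

Derivation:
Step 1: leaves = {1,4,6,7}. Remove smallest leaf 1, emit neighbor 3.
Step 2: leaves = {4,6,7}. Remove smallest leaf 4, emit neighbor 3.
Step 3: leaves = {3,6,7}. Remove smallest leaf 3, emit neighbor 2.
Step 4: leaves = {2,6,7}. Remove smallest leaf 2, emit neighbor 5.
Step 5: leaves = {6,7}. Remove smallest leaf 6, emit neighbor 9.
Step 6: leaves = {7,9}. Remove smallest leaf 7, emit neighbor 5.
Step 7: leaves = {5,9}. Remove smallest leaf 5, emit neighbor 8.
Done: 2 vertices remain (8, 9). Sequence = [3 3 2 5 9 5 8]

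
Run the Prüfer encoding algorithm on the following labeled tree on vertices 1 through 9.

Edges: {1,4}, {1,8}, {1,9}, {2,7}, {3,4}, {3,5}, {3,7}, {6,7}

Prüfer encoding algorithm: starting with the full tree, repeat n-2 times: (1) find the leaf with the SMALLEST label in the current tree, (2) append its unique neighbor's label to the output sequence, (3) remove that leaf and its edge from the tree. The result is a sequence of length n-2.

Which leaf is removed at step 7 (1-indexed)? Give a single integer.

Answer: 8

Derivation:
Step 1: current leaves = {2,5,6,8,9}. Remove leaf 2 (neighbor: 7).
Step 2: current leaves = {5,6,8,9}. Remove leaf 5 (neighbor: 3).
Step 3: current leaves = {6,8,9}. Remove leaf 6 (neighbor: 7).
Step 4: current leaves = {7,8,9}. Remove leaf 7 (neighbor: 3).
Step 5: current leaves = {3,8,9}. Remove leaf 3 (neighbor: 4).
Step 6: current leaves = {4,8,9}. Remove leaf 4 (neighbor: 1).
Step 7: current leaves = {8,9}. Remove leaf 8 (neighbor: 1).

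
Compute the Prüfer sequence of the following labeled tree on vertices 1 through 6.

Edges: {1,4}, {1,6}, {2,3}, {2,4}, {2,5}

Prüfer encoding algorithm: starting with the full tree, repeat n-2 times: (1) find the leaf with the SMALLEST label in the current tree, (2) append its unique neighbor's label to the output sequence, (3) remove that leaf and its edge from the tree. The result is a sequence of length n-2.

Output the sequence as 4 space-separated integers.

Step 1: leaves = {3,5,6}. Remove smallest leaf 3, emit neighbor 2.
Step 2: leaves = {5,6}. Remove smallest leaf 5, emit neighbor 2.
Step 3: leaves = {2,6}. Remove smallest leaf 2, emit neighbor 4.
Step 4: leaves = {4,6}. Remove smallest leaf 4, emit neighbor 1.
Done: 2 vertices remain (1, 6). Sequence = [2 2 4 1]

Answer: 2 2 4 1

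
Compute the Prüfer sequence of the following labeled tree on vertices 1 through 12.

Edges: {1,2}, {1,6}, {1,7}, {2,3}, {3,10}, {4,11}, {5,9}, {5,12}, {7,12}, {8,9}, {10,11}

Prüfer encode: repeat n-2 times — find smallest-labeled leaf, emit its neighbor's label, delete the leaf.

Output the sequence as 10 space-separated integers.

Step 1: leaves = {4,6,8}. Remove smallest leaf 4, emit neighbor 11.
Step 2: leaves = {6,8,11}. Remove smallest leaf 6, emit neighbor 1.
Step 3: leaves = {8,11}. Remove smallest leaf 8, emit neighbor 9.
Step 4: leaves = {9,11}. Remove smallest leaf 9, emit neighbor 5.
Step 5: leaves = {5,11}. Remove smallest leaf 5, emit neighbor 12.
Step 6: leaves = {11,12}. Remove smallest leaf 11, emit neighbor 10.
Step 7: leaves = {10,12}. Remove smallest leaf 10, emit neighbor 3.
Step 8: leaves = {3,12}. Remove smallest leaf 3, emit neighbor 2.
Step 9: leaves = {2,12}. Remove smallest leaf 2, emit neighbor 1.
Step 10: leaves = {1,12}. Remove smallest leaf 1, emit neighbor 7.
Done: 2 vertices remain (7, 12). Sequence = [11 1 9 5 12 10 3 2 1 7]

Answer: 11 1 9 5 12 10 3 2 1 7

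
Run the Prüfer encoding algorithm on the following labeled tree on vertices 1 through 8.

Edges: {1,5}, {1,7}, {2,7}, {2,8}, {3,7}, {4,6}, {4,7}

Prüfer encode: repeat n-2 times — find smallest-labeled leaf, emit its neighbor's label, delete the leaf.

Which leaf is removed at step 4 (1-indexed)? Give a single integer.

Step 1: current leaves = {3,5,6,8}. Remove leaf 3 (neighbor: 7).
Step 2: current leaves = {5,6,8}. Remove leaf 5 (neighbor: 1).
Step 3: current leaves = {1,6,8}. Remove leaf 1 (neighbor: 7).
Step 4: current leaves = {6,8}. Remove leaf 6 (neighbor: 4).

Answer: 6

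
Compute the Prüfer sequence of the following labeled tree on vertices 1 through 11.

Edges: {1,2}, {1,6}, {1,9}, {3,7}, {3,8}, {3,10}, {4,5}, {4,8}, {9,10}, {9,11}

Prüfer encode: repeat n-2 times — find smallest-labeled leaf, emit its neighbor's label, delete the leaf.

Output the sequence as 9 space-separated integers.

Step 1: leaves = {2,5,6,7,11}. Remove smallest leaf 2, emit neighbor 1.
Step 2: leaves = {5,6,7,11}. Remove smallest leaf 5, emit neighbor 4.
Step 3: leaves = {4,6,7,11}. Remove smallest leaf 4, emit neighbor 8.
Step 4: leaves = {6,7,8,11}. Remove smallest leaf 6, emit neighbor 1.
Step 5: leaves = {1,7,8,11}. Remove smallest leaf 1, emit neighbor 9.
Step 6: leaves = {7,8,11}. Remove smallest leaf 7, emit neighbor 3.
Step 7: leaves = {8,11}. Remove smallest leaf 8, emit neighbor 3.
Step 8: leaves = {3,11}. Remove smallest leaf 3, emit neighbor 10.
Step 9: leaves = {10,11}. Remove smallest leaf 10, emit neighbor 9.
Done: 2 vertices remain (9, 11). Sequence = [1 4 8 1 9 3 3 10 9]

Answer: 1 4 8 1 9 3 3 10 9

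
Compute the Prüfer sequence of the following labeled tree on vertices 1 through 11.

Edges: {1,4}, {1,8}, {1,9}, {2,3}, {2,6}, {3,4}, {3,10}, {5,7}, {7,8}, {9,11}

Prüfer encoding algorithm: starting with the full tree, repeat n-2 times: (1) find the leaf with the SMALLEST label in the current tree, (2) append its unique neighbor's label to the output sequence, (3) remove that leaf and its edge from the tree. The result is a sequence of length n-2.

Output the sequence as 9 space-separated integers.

Answer: 7 2 3 8 1 3 4 1 9

Derivation:
Step 1: leaves = {5,6,10,11}. Remove smallest leaf 5, emit neighbor 7.
Step 2: leaves = {6,7,10,11}. Remove smallest leaf 6, emit neighbor 2.
Step 3: leaves = {2,7,10,11}. Remove smallest leaf 2, emit neighbor 3.
Step 4: leaves = {7,10,11}. Remove smallest leaf 7, emit neighbor 8.
Step 5: leaves = {8,10,11}. Remove smallest leaf 8, emit neighbor 1.
Step 6: leaves = {10,11}. Remove smallest leaf 10, emit neighbor 3.
Step 7: leaves = {3,11}. Remove smallest leaf 3, emit neighbor 4.
Step 8: leaves = {4,11}. Remove smallest leaf 4, emit neighbor 1.
Step 9: leaves = {1,11}. Remove smallest leaf 1, emit neighbor 9.
Done: 2 vertices remain (9, 11). Sequence = [7 2 3 8 1 3 4 1 9]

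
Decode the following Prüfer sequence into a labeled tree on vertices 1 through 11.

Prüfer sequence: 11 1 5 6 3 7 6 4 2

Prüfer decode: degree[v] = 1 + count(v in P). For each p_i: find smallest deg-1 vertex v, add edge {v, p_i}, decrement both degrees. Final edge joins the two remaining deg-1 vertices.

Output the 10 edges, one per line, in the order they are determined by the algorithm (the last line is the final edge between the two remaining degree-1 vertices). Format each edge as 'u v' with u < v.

Answer: 8 11
1 9
1 5
5 6
3 10
3 7
6 7
4 6
2 4
2 11

Derivation:
Initial degrees: {1:2, 2:2, 3:2, 4:2, 5:2, 6:3, 7:2, 8:1, 9:1, 10:1, 11:2}
Step 1: smallest deg-1 vertex = 8, p_1 = 11. Add edge {8,11}. Now deg[8]=0, deg[11]=1.
Step 2: smallest deg-1 vertex = 9, p_2 = 1. Add edge {1,9}. Now deg[9]=0, deg[1]=1.
Step 3: smallest deg-1 vertex = 1, p_3 = 5. Add edge {1,5}. Now deg[1]=0, deg[5]=1.
Step 4: smallest deg-1 vertex = 5, p_4 = 6. Add edge {5,6}. Now deg[5]=0, deg[6]=2.
Step 5: smallest deg-1 vertex = 10, p_5 = 3. Add edge {3,10}. Now deg[10]=0, deg[3]=1.
Step 6: smallest deg-1 vertex = 3, p_6 = 7. Add edge {3,7}. Now deg[3]=0, deg[7]=1.
Step 7: smallest deg-1 vertex = 7, p_7 = 6. Add edge {6,7}. Now deg[7]=0, deg[6]=1.
Step 8: smallest deg-1 vertex = 6, p_8 = 4. Add edge {4,6}. Now deg[6]=0, deg[4]=1.
Step 9: smallest deg-1 vertex = 4, p_9 = 2. Add edge {2,4}. Now deg[4]=0, deg[2]=1.
Final: two remaining deg-1 vertices are 2, 11. Add edge {2,11}.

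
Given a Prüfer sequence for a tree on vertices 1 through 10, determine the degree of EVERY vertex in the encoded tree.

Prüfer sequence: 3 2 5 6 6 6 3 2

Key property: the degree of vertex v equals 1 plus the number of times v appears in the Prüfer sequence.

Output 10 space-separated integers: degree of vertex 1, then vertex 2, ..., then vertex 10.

p_1 = 3: count[3] becomes 1
p_2 = 2: count[2] becomes 1
p_3 = 5: count[5] becomes 1
p_4 = 6: count[6] becomes 1
p_5 = 6: count[6] becomes 2
p_6 = 6: count[6] becomes 3
p_7 = 3: count[3] becomes 2
p_8 = 2: count[2] becomes 2
Degrees (1 + count): deg[1]=1+0=1, deg[2]=1+2=3, deg[3]=1+2=3, deg[4]=1+0=1, deg[5]=1+1=2, deg[6]=1+3=4, deg[7]=1+0=1, deg[8]=1+0=1, deg[9]=1+0=1, deg[10]=1+0=1

Answer: 1 3 3 1 2 4 1 1 1 1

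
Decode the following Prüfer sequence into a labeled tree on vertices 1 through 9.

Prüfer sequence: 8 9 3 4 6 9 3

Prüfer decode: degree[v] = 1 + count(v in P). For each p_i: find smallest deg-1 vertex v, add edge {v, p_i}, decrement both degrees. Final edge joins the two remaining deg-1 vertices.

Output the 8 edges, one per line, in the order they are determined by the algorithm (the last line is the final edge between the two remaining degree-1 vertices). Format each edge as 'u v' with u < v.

Answer: 1 8
2 9
3 5
4 7
4 6
6 9
3 8
3 9

Derivation:
Initial degrees: {1:1, 2:1, 3:3, 4:2, 5:1, 6:2, 7:1, 8:2, 9:3}
Step 1: smallest deg-1 vertex = 1, p_1 = 8. Add edge {1,8}. Now deg[1]=0, deg[8]=1.
Step 2: smallest deg-1 vertex = 2, p_2 = 9. Add edge {2,9}. Now deg[2]=0, deg[9]=2.
Step 3: smallest deg-1 vertex = 5, p_3 = 3. Add edge {3,5}. Now deg[5]=0, deg[3]=2.
Step 4: smallest deg-1 vertex = 7, p_4 = 4. Add edge {4,7}. Now deg[7]=0, deg[4]=1.
Step 5: smallest deg-1 vertex = 4, p_5 = 6. Add edge {4,6}. Now deg[4]=0, deg[6]=1.
Step 6: smallest deg-1 vertex = 6, p_6 = 9. Add edge {6,9}. Now deg[6]=0, deg[9]=1.
Step 7: smallest deg-1 vertex = 8, p_7 = 3. Add edge {3,8}. Now deg[8]=0, deg[3]=1.
Final: two remaining deg-1 vertices are 3, 9. Add edge {3,9}.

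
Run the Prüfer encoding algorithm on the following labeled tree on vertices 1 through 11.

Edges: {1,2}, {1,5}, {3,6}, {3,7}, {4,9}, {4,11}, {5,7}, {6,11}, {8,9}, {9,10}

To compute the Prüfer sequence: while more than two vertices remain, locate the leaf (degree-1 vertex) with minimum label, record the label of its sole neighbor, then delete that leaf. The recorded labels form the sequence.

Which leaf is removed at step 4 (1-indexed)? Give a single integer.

Answer: 7

Derivation:
Step 1: current leaves = {2,8,10}. Remove leaf 2 (neighbor: 1).
Step 2: current leaves = {1,8,10}. Remove leaf 1 (neighbor: 5).
Step 3: current leaves = {5,8,10}. Remove leaf 5 (neighbor: 7).
Step 4: current leaves = {7,8,10}. Remove leaf 7 (neighbor: 3).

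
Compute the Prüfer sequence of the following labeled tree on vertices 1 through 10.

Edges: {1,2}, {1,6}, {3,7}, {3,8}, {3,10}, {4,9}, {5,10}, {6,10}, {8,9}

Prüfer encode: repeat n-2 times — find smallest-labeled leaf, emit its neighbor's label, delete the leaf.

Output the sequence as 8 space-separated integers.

Answer: 1 6 9 10 10 3 8 3

Derivation:
Step 1: leaves = {2,4,5,7}. Remove smallest leaf 2, emit neighbor 1.
Step 2: leaves = {1,4,5,7}. Remove smallest leaf 1, emit neighbor 6.
Step 3: leaves = {4,5,6,7}. Remove smallest leaf 4, emit neighbor 9.
Step 4: leaves = {5,6,7,9}. Remove smallest leaf 5, emit neighbor 10.
Step 5: leaves = {6,7,9}. Remove smallest leaf 6, emit neighbor 10.
Step 6: leaves = {7,9,10}. Remove smallest leaf 7, emit neighbor 3.
Step 7: leaves = {9,10}. Remove smallest leaf 9, emit neighbor 8.
Step 8: leaves = {8,10}. Remove smallest leaf 8, emit neighbor 3.
Done: 2 vertices remain (3, 10). Sequence = [1 6 9 10 10 3 8 3]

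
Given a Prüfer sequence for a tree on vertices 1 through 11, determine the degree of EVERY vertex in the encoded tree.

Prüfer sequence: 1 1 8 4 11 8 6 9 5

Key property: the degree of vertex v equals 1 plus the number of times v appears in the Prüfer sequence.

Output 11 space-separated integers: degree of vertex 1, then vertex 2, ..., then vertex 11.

Answer: 3 1 1 2 2 2 1 3 2 1 2

Derivation:
p_1 = 1: count[1] becomes 1
p_2 = 1: count[1] becomes 2
p_3 = 8: count[8] becomes 1
p_4 = 4: count[4] becomes 1
p_5 = 11: count[11] becomes 1
p_6 = 8: count[8] becomes 2
p_7 = 6: count[6] becomes 1
p_8 = 9: count[9] becomes 1
p_9 = 5: count[5] becomes 1
Degrees (1 + count): deg[1]=1+2=3, deg[2]=1+0=1, deg[3]=1+0=1, deg[4]=1+1=2, deg[5]=1+1=2, deg[6]=1+1=2, deg[7]=1+0=1, deg[8]=1+2=3, deg[9]=1+1=2, deg[10]=1+0=1, deg[11]=1+1=2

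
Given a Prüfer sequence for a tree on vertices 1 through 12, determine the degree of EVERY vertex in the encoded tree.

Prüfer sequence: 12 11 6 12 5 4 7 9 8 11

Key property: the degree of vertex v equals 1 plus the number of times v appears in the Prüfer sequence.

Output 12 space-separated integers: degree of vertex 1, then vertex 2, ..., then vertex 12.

Answer: 1 1 1 2 2 2 2 2 2 1 3 3

Derivation:
p_1 = 12: count[12] becomes 1
p_2 = 11: count[11] becomes 1
p_3 = 6: count[6] becomes 1
p_4 = 12: count[12] becomes 2
p_5 = 5: count[5] becomes 1
p_6 = 4: count[4] becomes 1
p_7 = 7: count[7] becomes 1
p_8 = 9: count[9] becomes 1
p_9 = 8: count[8] becomes 1
p_10 = 11: count[11] becomes 2
Degrees (1 + count): deg[1]=1+0=1, deg[2]=1+0=1, deg[3]=1+0=1, deg[4]=1+1=2, deg[5]=1+1=2, deg[6]=1+1=2, deg[7]=1+1=2, deg[8]=1+1=2, deg[9]=1+1=2, deg[10]=1+0=1, deg[11]=1+2=3, deg[12]=1+2=3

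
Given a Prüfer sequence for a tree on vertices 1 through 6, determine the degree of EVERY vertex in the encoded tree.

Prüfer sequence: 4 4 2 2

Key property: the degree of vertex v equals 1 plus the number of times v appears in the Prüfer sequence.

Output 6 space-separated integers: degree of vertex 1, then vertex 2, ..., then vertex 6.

Answer: 1 3 1 3 1 1

Derivation:
p_1 = 4: count[4] becomes 1
p_2 = 4: count[4] becomes 2
p_3 = 2: count[2] becomes 1
p_4 = 2: count[2] becomes 2
Degrees (1 + count): deg[1]=1+0=1, deg[2]=1+2=3, deg[3]=1+0=1, deg[4]=1+2=3, deg[5]=1+0=1, deg[6]=1+0=1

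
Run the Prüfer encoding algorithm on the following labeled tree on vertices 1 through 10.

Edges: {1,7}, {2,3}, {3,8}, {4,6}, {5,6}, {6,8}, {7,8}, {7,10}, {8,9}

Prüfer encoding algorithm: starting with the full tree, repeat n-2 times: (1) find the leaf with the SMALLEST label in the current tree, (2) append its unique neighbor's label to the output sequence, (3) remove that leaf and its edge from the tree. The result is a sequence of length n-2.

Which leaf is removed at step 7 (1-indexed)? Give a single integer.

Step 1: current leaves = {1,2,4,5,9,10}. Remove leaf 1 (neighbor: 7).
Step 2: current leaves = {2,4,5,9,10}. Remove leaf 2 (neighbor: 3).
Step 3: current leaves = {3,4,5,9,10}. Remove leaf 3 (neighbor: 8).
Step 4: current leaves = {4,5,9,10}. Remove leaf 4 (neighbor: 6).
Step 5: current leaves = {5,9,10}. Remove leaf 5 (neighbor: 6).
Step 6: current leaves = {6,9,10}. Remove leaf 6 (neighbor: 8).
Step 7: current leaves = {9,10}. Remove leaf 9 (neighbor: 8).

Answer: 9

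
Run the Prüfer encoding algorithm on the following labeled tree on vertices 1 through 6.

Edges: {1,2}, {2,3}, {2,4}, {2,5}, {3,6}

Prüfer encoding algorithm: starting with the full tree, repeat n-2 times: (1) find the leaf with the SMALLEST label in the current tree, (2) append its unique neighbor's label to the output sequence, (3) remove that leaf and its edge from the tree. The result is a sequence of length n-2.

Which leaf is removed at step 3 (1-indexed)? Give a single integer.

Answer: 5

Derivation:
Step 1: current leaves = {1,4,5,6}. Remove leaf 1 (neighbor: 2).
Step 2: current leaves = {4,5,6}. Remove leaf 4 (neighbor: 2).
Step 3: current leaves = {5,6}. Remove leaf 5 (neighbor: 2).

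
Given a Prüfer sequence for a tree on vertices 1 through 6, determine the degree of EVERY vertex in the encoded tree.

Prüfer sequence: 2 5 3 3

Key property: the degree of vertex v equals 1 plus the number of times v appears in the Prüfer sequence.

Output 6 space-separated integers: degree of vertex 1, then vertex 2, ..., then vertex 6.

p_1 = 2: count[2] becomes 1
p_2 = 5: count[5] becomes 1
p_3 = 3: count[3] becomes 1
p_4 = 3: count[3] becomes 2
Degrees (1 + count): deg[1]=1+0=1, deg[2]=1+1=2, deg[3]=1+2=3, deg[4]=1+0=1, deg[5]=1+1=2, deg[6]=1+0=1

Answer: 1 2 3 1 2 1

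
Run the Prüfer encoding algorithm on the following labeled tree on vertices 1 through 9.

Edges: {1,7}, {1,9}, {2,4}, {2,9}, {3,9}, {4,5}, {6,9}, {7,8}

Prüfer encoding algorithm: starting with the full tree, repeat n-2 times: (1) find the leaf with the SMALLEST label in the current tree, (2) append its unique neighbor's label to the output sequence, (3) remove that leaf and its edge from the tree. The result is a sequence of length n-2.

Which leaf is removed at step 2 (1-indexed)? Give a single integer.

Answer: 5

Derivation:
Step 1: current leaves = {3,5,6,8}. Remove leaf 3 (neighbor: 9).
Step 2: current leaves = {5,6,8}. Remove leaf 5 (neighbor: 4).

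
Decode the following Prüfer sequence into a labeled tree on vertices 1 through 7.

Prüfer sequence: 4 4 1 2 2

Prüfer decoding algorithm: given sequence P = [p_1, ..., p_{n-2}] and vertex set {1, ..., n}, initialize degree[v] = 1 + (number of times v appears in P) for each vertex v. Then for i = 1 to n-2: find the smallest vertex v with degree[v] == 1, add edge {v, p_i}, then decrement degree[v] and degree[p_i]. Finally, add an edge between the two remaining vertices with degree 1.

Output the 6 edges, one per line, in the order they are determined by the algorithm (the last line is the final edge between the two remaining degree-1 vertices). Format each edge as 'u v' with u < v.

Initial degrees: {1:2, 2:3, 3:1, 4:3, 5:1, 6:1, 7:1}
Step 1: smallest deg-1 vertex = 3, p_1 = 4. Add edge {3,4}. Now deg[3]=0, deg[4]=2.
Step 2: smallest deg-1 vertex = 5, p_2 = 4. Add edge {4,5}. Now deg[5]=0, deg[4]=1.
Step 3: smallest deg-1 vertex = 4, p_3 = 1. Add edge {1,4}. Now deg[4]=0, deg[1]=1.
Step 4: smallest deg-1 vertex = 1, p_4 = 2. Add edge {1,2}. Now deg[1]=0, deg[2]=2.
Step 5: smallest deg-1 vertex = 6, p_5 = 2. Add edge {2,6}. Now deg[6]=0, deg[2]=1.
Final: two remaining deg-1 vertices are 2, 7. Add edge {2,7}.

Answer: 3 4
4 5
1 4
1 2
2 6
2 7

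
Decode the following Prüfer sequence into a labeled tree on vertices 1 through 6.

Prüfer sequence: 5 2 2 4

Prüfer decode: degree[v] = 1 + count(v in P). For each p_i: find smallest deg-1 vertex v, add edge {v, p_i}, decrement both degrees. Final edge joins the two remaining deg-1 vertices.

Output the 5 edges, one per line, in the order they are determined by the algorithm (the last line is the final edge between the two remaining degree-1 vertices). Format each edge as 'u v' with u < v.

Initial degrees: {1:1, 2:3, 3:1, 4:2, 5:2, 6:1}
Step 1: smallest deg-1 vertex = 1, p_1 = 5. Add edge {1,5}. Now deg[1]=0, deg[5]=1.
Step 2: smallest deg-1 vertex = 3, p_2 = 2. Add edge {2,3}. Now deg[3]=0, deg[2]=2.
Step 3: smallest deg-1 vertex = 5, p_3 = 2. Add edge {2,5}. Now deg[5]=0, deg[2]=1.
Step 4: smallest deg-1 vertex = 2, p_4 = 4. Add edge {2,4}. Now deg[2]=0, deg[4]=1.
Final: two remaining deg-1 vertices are 4, 6. Add edge {4,6}.

Answer: 1 5
2 3
2 5
2 4
4 6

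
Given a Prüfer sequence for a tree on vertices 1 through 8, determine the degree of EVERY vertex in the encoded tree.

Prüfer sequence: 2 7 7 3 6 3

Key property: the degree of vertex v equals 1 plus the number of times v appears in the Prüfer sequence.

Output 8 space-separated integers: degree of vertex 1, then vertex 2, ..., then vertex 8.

Answer: 1 2 3 1 1 2 3 1

Derivation:
p_1 = 2: count[2] becomes 1
p_2 = 7: count[7] becomes 1
p_3 = 7: count[7] becomes 2
p_4 = 3: count[3] becomes 1
p_5 = 6: count[6] becomes 1
p_6 = 3: count[3] becomes 2
Degrees (1 + count): deg[1]=1+0=1, deg[2]=1+1=2, deg[3]=1+2=3, deg[4]=1+0=1, deg[5]=1+0=1, deg[6]=1+1=2, deg[7]=1+2=3, deg[8]=1+0=1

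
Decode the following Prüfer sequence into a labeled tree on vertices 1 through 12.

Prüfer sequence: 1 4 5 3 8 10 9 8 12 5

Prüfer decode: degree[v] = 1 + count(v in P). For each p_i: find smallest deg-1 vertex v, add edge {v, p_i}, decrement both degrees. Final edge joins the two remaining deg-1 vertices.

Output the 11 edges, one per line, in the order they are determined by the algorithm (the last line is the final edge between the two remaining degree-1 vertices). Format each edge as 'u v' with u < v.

Answer: 1 2
1 4
4 5
3 6
3 8
7 10
9 10
8 9
8 12
5 11
5 12

Derivation:
Initial degrees: {1:2, 2:1, 3:2, 4:2, 5:3, 6:1, 7:1, 8:3, 9:2, 10:2, 11:1, 12:2}
Step 1: smallest deg-1 vertex = 2, p_1 = 1. Add edge {1,2}. Now deg[2]=0, deg[1]=1.
Step 2: smallest deg-1 vertex = 1, p_2 = 4. Add edge {1,4}. Now deg[1]=0, deg[4]=1.
Step 3: smallest deg-1 vertex = 4, p_3 = 5. Add edge {4,5}. Now deg[4]=0, deg[5]=2.
Step 4: smallest deg-1 vertex = 6, p_4 = 3. Add edge {3,6}. Now deg[6]=0, deg[3]=1.
Step 5: smallest deg-1 vertex = 3, p_5 = 8. Add edge {3,8}. Now deg[3]=0, deg[8]=2.
Step 6: smallest deg-1 vertex = 7, p_6 = 10. Add edge {7,10}. Now deg[7]=0, deg[10]=1.
Step 7: smallest deg-1 vertex = 10, p_7 = 9. Add edge {9,10}. Now deg[10]=0, deg[9]=1.
Step 8: smallest deg-1 vertex = 9, p_8 = 8. Add edge {8,9}. Now deg[9]=0, deg[8]=1.
Step 9: smallest deg-1 vertex = 8, p_9 = 12. Add edge {8,12}. Now deg[8]=0, deg[12]=1.
Step 10: smallest deg-1 vertex = 11, p_10 = 5. Add edge {5,11}. Now deg[11]=0, deg[5]=1.
Final: two remaining deg-1 vertices are 5, 12. Add edge {5,12}.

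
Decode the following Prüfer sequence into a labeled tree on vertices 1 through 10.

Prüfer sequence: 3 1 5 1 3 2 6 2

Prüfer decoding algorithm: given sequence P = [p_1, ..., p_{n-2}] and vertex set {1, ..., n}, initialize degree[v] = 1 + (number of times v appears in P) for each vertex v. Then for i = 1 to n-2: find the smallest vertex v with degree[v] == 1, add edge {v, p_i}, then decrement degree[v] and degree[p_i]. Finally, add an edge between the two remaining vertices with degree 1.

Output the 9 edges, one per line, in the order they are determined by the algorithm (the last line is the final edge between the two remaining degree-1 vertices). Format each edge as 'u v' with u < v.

Initial degrees: {1:3, 2:3, 3:3, 4:1, 5:2, 6:2, 7:1, 8:1, 9:1, 10:1}
Step 1: smallest deg-1 vertex = 4, p_1 = 3. Add edge {3,4}. Now deg[4]=0, deg[3]=2.
Step 2: smallest deg-1 vertex = 7, p_2 = 1. Add edge {1,7}. Now deg[7]=0, deg[1]=2.
Step 3: smallest deg-1 vertex = 8, p_3 = 5. Add edge {5,8}. Now deg[8]=0, deg[5]=1.
Step 4: smallest deg-1 vertex = 5, p_4 = 1. Add edge {1,5}. Now deg[5]=0, deg[1]=1.
Step 5: smallest deg-1 vertex = 1, p_5 = 3. Add edge {1,3}. Now deg[1]=0, deg[3]=1.
Step 6: smallest deg-1 vertex = 3, p_6 = 2. Add edge {2,3}. Now deg[3]=0, deg[2]=2.
Step 7: smallest deg-1 vertex = 9, p_7 = 6. Add edge {6,9}. Now deg[9]=0, deg[6]=1.
Step 8: smallest deg-1 vertex = 6, p_8 = 2. Add edge {2,6}. Now deg[6]=0, deg[2]=1.
Final: two remaining deg-1 vertices are 2, 10. Add edge {2,10}.

Answer: 3 4
1 7
5 8
1 5
1 3
2 3
6 9
2 6
2 10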